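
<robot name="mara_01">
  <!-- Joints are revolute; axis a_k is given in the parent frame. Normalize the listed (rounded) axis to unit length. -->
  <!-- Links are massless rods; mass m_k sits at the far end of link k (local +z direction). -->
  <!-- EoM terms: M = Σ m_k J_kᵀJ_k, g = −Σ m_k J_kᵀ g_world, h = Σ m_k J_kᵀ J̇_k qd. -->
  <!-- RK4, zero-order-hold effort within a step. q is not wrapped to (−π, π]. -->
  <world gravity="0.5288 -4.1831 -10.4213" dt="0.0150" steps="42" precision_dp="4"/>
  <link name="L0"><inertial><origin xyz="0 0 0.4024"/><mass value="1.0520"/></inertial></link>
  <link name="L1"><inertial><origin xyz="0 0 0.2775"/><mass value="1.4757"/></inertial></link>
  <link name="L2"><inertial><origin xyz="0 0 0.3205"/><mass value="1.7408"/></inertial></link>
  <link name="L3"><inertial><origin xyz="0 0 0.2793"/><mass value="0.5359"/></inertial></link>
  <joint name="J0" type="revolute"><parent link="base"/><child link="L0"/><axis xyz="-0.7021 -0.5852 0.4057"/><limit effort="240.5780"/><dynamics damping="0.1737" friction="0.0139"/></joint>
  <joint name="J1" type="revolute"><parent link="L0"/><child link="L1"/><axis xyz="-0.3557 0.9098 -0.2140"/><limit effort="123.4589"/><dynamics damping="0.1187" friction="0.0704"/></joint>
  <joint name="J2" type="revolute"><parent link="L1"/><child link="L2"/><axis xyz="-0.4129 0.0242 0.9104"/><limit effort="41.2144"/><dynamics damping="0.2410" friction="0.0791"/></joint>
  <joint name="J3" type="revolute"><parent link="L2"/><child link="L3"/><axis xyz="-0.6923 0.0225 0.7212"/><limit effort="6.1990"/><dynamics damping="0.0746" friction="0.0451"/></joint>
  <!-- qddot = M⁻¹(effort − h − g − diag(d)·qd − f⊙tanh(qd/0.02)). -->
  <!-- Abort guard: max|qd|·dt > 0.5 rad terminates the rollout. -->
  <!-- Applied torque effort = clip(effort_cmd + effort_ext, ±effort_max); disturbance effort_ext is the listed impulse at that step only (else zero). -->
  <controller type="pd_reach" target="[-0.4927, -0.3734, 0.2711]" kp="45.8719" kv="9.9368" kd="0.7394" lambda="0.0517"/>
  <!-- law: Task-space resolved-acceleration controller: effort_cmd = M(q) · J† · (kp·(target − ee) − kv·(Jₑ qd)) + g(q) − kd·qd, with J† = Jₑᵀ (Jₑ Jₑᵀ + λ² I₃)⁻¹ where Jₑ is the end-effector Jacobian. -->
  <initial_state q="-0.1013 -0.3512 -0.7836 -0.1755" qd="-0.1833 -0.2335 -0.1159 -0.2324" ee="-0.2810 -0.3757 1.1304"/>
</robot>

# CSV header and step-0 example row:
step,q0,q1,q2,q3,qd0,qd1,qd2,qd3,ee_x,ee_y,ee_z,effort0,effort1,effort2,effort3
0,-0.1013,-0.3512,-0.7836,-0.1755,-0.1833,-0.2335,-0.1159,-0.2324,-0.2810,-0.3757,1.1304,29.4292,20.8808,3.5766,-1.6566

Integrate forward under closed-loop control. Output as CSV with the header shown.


step,q0,q1,q2,q3,qd0,qd1,qd2,qd3,ee_x,ee_y,ee_z,effort0,effort1,effort2,effort3
1,-0.1019,-0.3477,-0.8002,-0.2020,0.0917,0.6542,-1.9058,-3.3457,-0.2841,-0.3794,1.1258,22.3824,23.1029,5.3633,0.9481
2,-0.0998,-0.3352,-0.8308,-0.2583,0.1809,1.0010,-2.1244,-4.1637,-0.2889,-0.3820,1.1188,9.7301,23.1265,5.0536,1.4260
3,-0.0973,-0.3183,-0.8643,-0.3212,0.1513,1.2474,-2.2879,-4.2431,-0.2932,-0.3824,1.1123,-2.5555,21.6397,4.4548,1.2895
4,-0.0961,-0.2987,-0.8970,-0.3862,0.0114,1.3684,-2.1008,-4.4073,-0.2960,-0.3813,1.1065,-12.6627,19.4455,3.5977,1.2441
5,-0.0975,-0.2772,-0.9302,-0.4508,-0.1995,1.5014,-2.3157,-4.2261,-0.2971,-0.3797,1.1014,-20.8698,16.5960,3.0283,0.9582
6,-0.1026,-0.2548,-0.9626,-0.5160,-0.4836,1.4937,-2.0610,-4.4400,-0.2963,-0.3784,1.0966,-26.4903,13.6064,2.1836,1.0087
7,-0.1123,-0.2321,-0.9962,-0.5802,-0.8041,1.5325,-2.4145,-4.1519,-0.2935,-0.3782,1.0918,-30.8256,10.1941,1.7639,0.6831
8,-0.1271,-0.2102,-1.0296,-0.6452,-1.1683,1.4042,-2.1022,-4.4848,-0.2890,-0.3796,1.0866,-32.4364,6.8388,0.9143,0.8590
9,-0.1474,-0.1896,-1.0646,-0.7093,-1.5454,1.3475,-2.5529,-4.0942,-0.2828,-0.3830,1.0808,-33.4980,3.0906,0.5661,0.4725
10,-0.1736,-0.1712,-1.0997,-0.7741,-1.9431,1.1114,-2.1939,-4.5162,-0.2751,-0.3888,1.0740,-31.5387,-0.4676,-0.3275,0.7330
11,-0.2057,-0.1557,-1.1363,-0.8379,-2.3371,0.9596,-2.6656,-4.0322,-0.2663,-0.3970,1.0661,-29.6828,-4.3920,-0.6907,0.2827
12,-0.2437,-0.1438,-1.1730,-0.9019,-2.7325,0.6357,-2.2800,-4.4724,-0.2566,-0.4079,1.0566,-24.6512,-7.9260,-1.6261,0.5699
13,-0.2875,-0.1361,-1.2105,-0.9645,-3.1111,0.4010,-2.7028,-3.9165,-0.2462,-0.4213,1.0456,-20.3197,-11.7477,-2.0438,0.0778
14,-0.3369,-0.1330,-1.2477,-1.0264,-3.4752,0.0185,-2.3043,-4.3062,-0.2356,-0.4374,1.0327,-13.0721,-14.9203,-2.9825,0.3472
15,-0.3915,-0.1349,-1.2851,-1.0861,-3.8131,-0.2646,-2.6570,-3.6874,-0.2250,-0.4559,1.0177,-7.1551,-18.3188,-3.4268,-0.1652
16,-0.4510,-0.1419,-1.3216,-1.1439,-4.1252,-0.6676,-2.2359,-4.0119,-0.2149,-0.4766,1.0005,1.1161,-20.8229,-4.3239,0.0892
17,-0.5150,-0.1542,-1.3571,-1.1989,-4.4064,-0.9639,-2.4856,-3.3541,-0.2057,-0.4992,0.9809,7.5253,-23.5035,-4.7618,-0.4131
18,-0.5829,-0.1716,-1.3909,-1.2512,-4.6564,-1.3477,-2.0450,-3.5934,-0.1979,-0.5234,0.9589,15.5276,-25.1424,-5.5618,-0.1820
19,-0.6544,-0.1939,-1.4230,-1.2997,-4.8771,-1.6134,-2.2122,-2.9069,-0.1918,-0.5487,0.9344,21.2792,-27.0131,-5.9323,-0.6614
20,-0.7289,-0.2206,-1.4527,-1.3448,-5.0669,-1.9429,-1.7496,-3.0948,-0.1877,-0.5745,0.9074,28.0263,-27.8023,-6.6011,-0.4273
21,-0.8061,-0.2513,-1.4799,-1.3857,-5.2334,-2.1443,-1.8644,-2.3865,-0.1860,-0.6003,0.8782,32.3195,-28.9690,-6.8610,-0.8828
22,-0.8857,-0.2854,-1.5042,-1.4229,-5.3721,-2.3983,-1.3792,-2.5672,-0.1869,-0.6255,0.8469,37.3008,-29.0694,-7.3866,-0.6186
23,-0.9672,-0.3223,-1.5258,-1.4557,-5.4952,-2.5162,-1.4763,-1.8381,-0.1903,-0.6494,0.8139,39.7764,-29.7580,-7.5129,-1.0595
24,-1.0503,-0.3614,-1.5441,-1.4850,-5.5939,-2.6881,-0.9696,-2.0568,-0.1963,-0.6715,0.7794,42.9205,-29.3945,-7.9016,-0.7404
25,-1.1349,-0.4019,-1.5597,-1.5099,-5.6845,-2.7172,-1.0846,-1.3004,-0.2047,-0.6914,0.7441,43.5812,-29.8723,-7.8884,-1.1827
26,-1.2207,-0.4435,-1.5719,-1.5318,-5.7528,-2.8134,-0.5567,-1.5997,-0.2152,-0.7086,0.7083,45.1228,-29.2637,-8.1599,-0.7847
27,-1.3075,-0.4853,-1.5817,-1.5495,-5.8192,-2.7590,-0.7243,-0.8010,-0.2277,-0.7231,0.6725,44.1887,-29.7781,-8.0124,-1.2488
28,-1.3951,-0.5270,-1.5883,-1.5648,-5.8636,-2.7950,-0.1719,-1.2210,-0.2416,-0.7346,0.6372,44.5207,-29.0862,-8.1945,-0.7478
29,-1.4835,-0.5680,-1.5929,-1.5763,-5.9111,-2.6694,-0.4241,-0.3570,-0.2567,-0.7432,0.6027,42.2900,-29.8223,-7.9236,-1.2581
30,-1.5723,-0.6080,-1.5947,-1.5863,-5.9371,-2.6630,0.1355,-0.9058,-0.2725,-0.7489,0.5695,41.7876,-29.1617,-8.0301,-0.6510
31,-1.6617,-0.6466,-1.5957,-1.5923,-5.9696,-2.4877,-0.2008,-0.0139,-0.2888,-0.7521,0.5378,38.6268,-30.1658,-7.6570,-1.1801
32,-1.7514,-0.6837,-1.5945,-1.5975,-5.9838,-2.4500,0.3016,-0.6134,-0.3051,-0.7528,0.5079,37.4980,-29.6639,-7.6740,-0.5290
33,-1.8414,-0.7190,-1.5933,-1.5996,-6.0047,-2.2536,-0.0682,0.2246,-0.3213,-0.7516,0.4799,33.8444,-30.8269,-7.2448,-1.0152
34,-1.9315,-0.7525,-1.5898,-1.6024,-6.0066,-2.2121,0.4646,-0.4954,-0.3370,-0.7484,0.4538,32.5544,-30.3294,-7.2511,-0.2738
35,-2.0218,-0.7841,-1.5865,-1.6024,-6.0166,-2.0010,0.0329,0.3796,-0.3523,-0.7439,0.4297,28.5075,-31.6617,-6.7730,-0.7953
36,-2.1120,-0.8139,-1.5816,-1.6033,-6.0118,-1.9627,0.5611,-0.4144,-0.3667,-0.7381,0.4075,27.1529,-31.1486,-6.7546,-0.0010
37,-2.2023,-0.8417,-1.5773,-1.6019,-6.0164,-1.7465,0.0588,0.5111,-0.3806,-0.7316,0.3872,22.8444,-32.5754,-6.2270,-0.5701
38,-2.2926,-0.8678,-1.5717,-1.6016,-6.0098,-1.7244,0.6198,-0.3793,-0.3936,-0.7243,0.3685,21.6462,-31.9157,-6.2157,0.2890
39,-2.3828,-0.8920,-1.5669,-1.5993,-6.0129,-1.5098,0.0617,0.5999,-0.4060,-0.7166,0.3514,17.2004,-33.3483,-5.6543,-0.3343
40,-2.4730,-0.9147,-1.5611,-1.5983,-6.0098,-1.5060,0.6514,-0.3684,-0.4175,-0.7085,0.3358,16.2295,-32.4959,-5.6505,0.5741
41,-2.5633,-0.9356,-1.5562,-1.5953,-6.0157,-1.2945,0.0374,0.6774,-0.4285,-0.7003,0.3214,11.7077,-33.8820,-5.0573,-0.1155
42,-2.6536,-0.9553,-1.5503,-1.5940,-6.0198,-1.3139,0.6854,-0.4085,-0.4387,-0.6920,0.3082,,,,


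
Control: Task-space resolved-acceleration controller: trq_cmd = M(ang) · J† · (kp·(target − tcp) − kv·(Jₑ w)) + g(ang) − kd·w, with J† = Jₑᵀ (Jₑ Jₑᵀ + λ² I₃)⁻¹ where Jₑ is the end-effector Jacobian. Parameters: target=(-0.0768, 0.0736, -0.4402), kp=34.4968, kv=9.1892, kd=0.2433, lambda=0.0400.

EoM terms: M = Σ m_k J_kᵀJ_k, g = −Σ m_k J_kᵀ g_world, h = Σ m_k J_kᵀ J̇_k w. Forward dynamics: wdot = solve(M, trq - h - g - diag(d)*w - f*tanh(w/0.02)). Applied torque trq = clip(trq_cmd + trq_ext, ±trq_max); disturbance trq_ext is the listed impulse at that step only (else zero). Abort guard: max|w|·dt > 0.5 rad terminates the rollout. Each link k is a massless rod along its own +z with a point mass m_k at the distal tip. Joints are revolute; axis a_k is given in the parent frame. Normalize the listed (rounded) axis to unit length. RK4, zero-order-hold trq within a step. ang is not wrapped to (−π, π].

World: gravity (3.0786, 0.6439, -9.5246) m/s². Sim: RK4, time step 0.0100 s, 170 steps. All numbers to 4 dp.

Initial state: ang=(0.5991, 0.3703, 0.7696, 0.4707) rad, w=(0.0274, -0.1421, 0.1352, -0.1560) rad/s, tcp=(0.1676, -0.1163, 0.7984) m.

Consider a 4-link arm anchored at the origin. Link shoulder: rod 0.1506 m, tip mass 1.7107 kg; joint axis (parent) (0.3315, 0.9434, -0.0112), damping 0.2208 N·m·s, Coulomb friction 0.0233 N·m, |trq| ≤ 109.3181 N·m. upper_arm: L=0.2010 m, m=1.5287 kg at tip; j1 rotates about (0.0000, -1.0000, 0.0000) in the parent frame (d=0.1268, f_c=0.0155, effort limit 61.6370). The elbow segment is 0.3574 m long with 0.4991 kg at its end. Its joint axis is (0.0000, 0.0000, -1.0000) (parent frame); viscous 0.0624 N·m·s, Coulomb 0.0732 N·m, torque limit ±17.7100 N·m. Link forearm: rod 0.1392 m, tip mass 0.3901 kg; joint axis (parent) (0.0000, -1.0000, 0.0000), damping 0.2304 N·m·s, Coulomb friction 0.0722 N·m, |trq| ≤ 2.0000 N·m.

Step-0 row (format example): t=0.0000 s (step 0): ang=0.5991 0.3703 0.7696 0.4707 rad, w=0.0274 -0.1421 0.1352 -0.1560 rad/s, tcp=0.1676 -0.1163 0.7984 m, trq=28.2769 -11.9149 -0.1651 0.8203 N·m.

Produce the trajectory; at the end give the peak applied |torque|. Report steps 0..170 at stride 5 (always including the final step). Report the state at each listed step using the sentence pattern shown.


t=0.0500 s (step 5): ang=0.7501 0.4892 0.7687 0.6538 rad, w=5.0784 4.0965 -0.2049 3.9423 rad/s, tcp=0.1828 -0.1340 0.7715 m, trq=6.1991 -2.4114 -0.1025 0.3837 N·m.
t=0.1000 s (step 10): ang=1.0512 0.7263 0.7492 0.8258 rad, w=6.6796 5.1067 -0.6705 3.0238 rad/s, tcp=0.2226 -0.1791 0.7139 m, trq=-6.2408 4.7029 -0.1165 0.8237 N·m.
t=0.1500 s (step 15): ang=1.4026 0.9863 0.7076 0.9626 rad, w=7.3128 5.2365 -0.9742 2.5059 rad/s, tcp=0.2688 -0.2215 0.6369 m, trq=-10.8057 8.4581 -0.1783 0.8817 N·m.
t=0.2000 s (step 20): ang=1.7802 1.2479 0.6534 1.0792 rad, w=7.7844 5.2031 -1.2011 2.1969 rad/s, tcp=0.3111 -0.2501 0.5475 m, trq=-11.3269 10.1090 -0.2350 0.7993 N·m.
t=0.2500 s (step 25): ang=2.1797 1.5031 0.5885 1.1844 rad, w=8.1448 4.9313 -1.3736 2.0501 rad/s, tcp=0.3473 -0.2628 0.4506 m, trq=-10.2222 10.5051 -0.2874 0.6767 N·m.
t=0.3000 s (step 30): ang=2.5875 1.7331 0.5215 1.2854 rad, w=8.0632 4.1783 -1.2266 2.0005 rad/s, tcp=0.3789 -0.2624 0.3489 m, trq=-8.9551 10.4869 -0.4025 0.5873 N·m.
t=0.3500 s (step 35): ang=2.9762 1.9151 0.4717 1.3821 rad, w=7.3970 3.0692 -0.7208 1.8399 rad/s, tcp=0.4059 -0.2546 0.2440 m, trq=-7.5858 10.4715 -0.5607 0.5916 N·m.
t=0.4000 s (step 40): ang=3.3226 2.0407 0.4491 1.4668 rad, w=6.4358 1.9813 -0.1925 1.5357 rad/s, tcp=0.4240 -0.2443 0.1377 m, trq=-5.9359 10.2809 -0.6643 0.6560 N·m.
t=0.4500 s (step 45): ang=3.6208 2.1175 0.4469 1.5351 rad, w=5.5145 1.1326 0.0074 1.2038 rad/s, tcp=0.4283 -0.2332 0.0328 m, trq=-4.2064 9.8015 -0.6398 0.7189 N·m.
t=0.5000 s (step 50): ang=3.8773 2.1586 0.4479 1.5877 rad, w=4.7683 0.5498 0.0388 0.9051 rad/s, tcp=0.4163 -0.2218 -0.0666 m, trq=-2.6342 9.0930 -0.5575 0.7585 N·m.
t=0.5500 s (step 55): ang=4.1004 2.1760 0.4524 1.6262 rad, w=4.1735 0.1732 0.1472 0.6412 rad/s, tcp=0.3892 -0.2089 -0.1576 m, trq=-1.3204 8.2273 -0.5064 0.7782 N·m.
t=0.6000 s (step 60): ang=4.2965 2.1784 0.4622 1.6525 rad, w=3.6866 -0.0555 0.2417 0.4175 rad/s, tcp=0.3499 -0.1937 -0.2377 m, trq=-0.2337 7.2659 -0.4634 0.7822 N·m.
t=0.6500 s (step 65): ang=4.4703 2.1723 0.4759 1.6688 rad, w=3.2735 -0.1738 0.2999 0.2452 rad/s, tcp=0.3018 -0.1765 -0.3050 m, trq=0.6658 6.2542 -0.4195 0.7717 N·m.
t=0.7000 s (step 70): ang=4.6246 2.1622 0.4918 1.6778 rad, w=2.9037 -0.2155 0.3304 0.1212 rad/s, tcp=0.2488 -0.1580 -0.3587 m, trq=1.4206 5.2310 -0.3743 0.7510 N·m.
t=0.7500 s (step 75): ang=4.7613 2.1517 0.5086 1.6816 rad, w=2.5711 -0.1959 0.3397 0.0411 rad/s, tcp=0.1948 -0.1391 -0.3990 m, trq=2.0700 4.2125 -0.3275 0.7230 N·m.
t=0.8000 s (step 80): ang=4.8822 2.1433 0.5255 1.6829 rad, w=2.2722 -0.1325 0.3353 0.0214 rad/s, tcp=0.1430 -0.1206 -0.4273 m, trq=2.6366 3.2163 -0.2801 0.6830 N·m.
t=0.8500 s (step 85): ang=4.9890 2.1389 0.5420 1.6838 rad, w=2.0059 -0.0415 0.3209 0.0346 rad/s, tcp=0.0960 -0.1032 -0.4455 m, trq=3.1399 2.2609 -0.2325 0.6392 N·m.
t=0.9000 s (step 90): ang=5.0834 2.1393 0.5575 1.6847 rad, w=1.7681 0.0580 0.2984 0.0349 rad/s, tcp=0.0553 -0.0873 -0.4558 m, trq=3.5897 1.3738 -0.1855 0.6059 N·m.
t=0.9500 s (step 95): ang=5.1665 2.1448 0.5718 1.6856 rad, w=1.5631 0.1602 0.2715 0.0343 rad/s, tcp=0.0214 -0.0732 -0.4606 m, trq=3.9815 0.5638 -0.1405 0.5785 N·m.
t=1.0000 s (step 100): ang=5.2403 2.1553 0.5846 1.6863 rad, w=1.3909 0.2586 0.2432 0.0335 rad/s, tcp=-0.0059 -0.0608 -0.4616 m, trq=4.3105 -0.1621 -0.0988 0.5557 N·m.
t=1.0500 s (step 105): ang=5.3062 2.1705 0.5961 1.6871 rad, w=1.2452 0.3444 0.2150 0.0324 rad/s, tcp=-0.0271 -0.0500 -0.4604 m, trq=4.5731 -0.7962 -0.0612 0.5371 N·m.
t=1.1000 s (step 110): ang=5.3653 2.1895 0.6062 1.6877 rad, w=1.1213 0.4130 0.1880 0.0308 rad/s, tcp=-0.0430 -0.0406 -0.4579 m, trq=4.7697 -1.3379 -0.0278 0.5219 N·m.
t=1.1500 s (step 115): ang=5.4187 2.2115 0.6149 1.6883 rad, w=1.0153 0.4633 0.1626 0.0283 rad/s, tcp=-0.0545 -0.0323 -0.4547 m, trq=4.9044 -1.7917 0.0012 0.5098 N·m.
t=1.2000 s (step 120): ang=5.4672 2.2356 0.6224 1.6887 rad, w=0.9245 0.4961 0.1390 0.0243 rad/s, tcp=-0.0625 -0.0251 -0.4513 m, trq=4.9838 -2.1653 0.0261 0.5004 N·m.
t=1.2500 s (step 125): ang=5.5114 2.2610 0.6288 1.6888 rad, w=0.8466 0.5136 0.1173 0.0185 rad/s, tcp=-0.0678 -0.0187 -0.4480 m, trq=5.0158 -2.4685 0.0471 0.4933 N·m.
t=1.3000 s (step 130): ang=5.5521 2.2868 0.6342 1.6887 rad, w=0.7795 0.5185 0.0974 0.0108 rad/s, tcp=-0.0711 -0.0130 -0.4449 m, trq=5.0090 -2.7117 0.0648 0.4882 N·m.
t=1.3500 s (step 135): ang=5.5896 2.3127 0.6386 1.6884 rad, w=0.7217 0.5134 0.0791 0.0029 rad/s, tcp=-0.0728 -0.0078 -0.4419 m, trq=4.9712 -2.9049 0.0795 0.4843 N·m.
t=1.4000 s (step 140): ang=5.6244 2.3381 0.6421 1.6879 rad, w=0.6707 0.5003 0.0629 -0.0015 rad/s, tcp=-0.0735 -0.0031 -0.4392 m, trq=4.9097 -3.0574 0.0916 0.4801 N·m.
t=1.4500 s (step 145): ang=5.6568 2.3626 0.6450 1.6880 rad, w=0.6273 0.4828 0.0487 -0.0200 rad/s, tcp=-0.0736 0.0013 -0.4367 m, trq=4.8331 -3.1782 0.1014 0.4810 N·m.
t=1.5000 s (step 150): ang=5.6870 2.3862 0.6472 1.6877 rad, w=0.5875 0.4608 0.0388 -0.0256 rad/s, tcp=-0.0732 0.0053 -0.4344 m, trq=4.7429 -3.2731 0.1086 0.4784 N·m.
t=1.5500 s (step 155): ang=5.7154 2.4085 0.6490 1.6873 rad, w=0.5505 0.4359 0.0323 -0.0283 rad/s, tcp=-0.0725 0.0091 -0.4323 m, trq=4.6461 -3.3486 0.1139 0.4755 N·m.
t=1.6000 s (step 160): ang=5.7420 2.4296 0.6506 1.6868 rad, w=0.5158 0.4095 0.0278 -0.0301 rad/s, tcp=-0.0718 0.0126 -0.4304 m, trq=4.5470 -3.4097 0.1179 0.4726 N·m.
t=1.6500 s (step 165): ang=5.7669 2.4494 0.6520 1.6862 rad, w=0.4833 0.3828 0.0244 -0.0312 rad/s, tcp=-0.0711 0.0159 -0.4287 m, trq=4.4485 -3.4601 0.1211 0.4699 N·m.
t=1.7000 s (step 170): ang=5.7902 2.4678 0.6533 1.6855 rad, w=0.4527 0.3565 0.0218 -0.0320 rad/s, tcp=-0.0704 0.0190 -0.4271 m.
max |trq| (N·m): 28.2769


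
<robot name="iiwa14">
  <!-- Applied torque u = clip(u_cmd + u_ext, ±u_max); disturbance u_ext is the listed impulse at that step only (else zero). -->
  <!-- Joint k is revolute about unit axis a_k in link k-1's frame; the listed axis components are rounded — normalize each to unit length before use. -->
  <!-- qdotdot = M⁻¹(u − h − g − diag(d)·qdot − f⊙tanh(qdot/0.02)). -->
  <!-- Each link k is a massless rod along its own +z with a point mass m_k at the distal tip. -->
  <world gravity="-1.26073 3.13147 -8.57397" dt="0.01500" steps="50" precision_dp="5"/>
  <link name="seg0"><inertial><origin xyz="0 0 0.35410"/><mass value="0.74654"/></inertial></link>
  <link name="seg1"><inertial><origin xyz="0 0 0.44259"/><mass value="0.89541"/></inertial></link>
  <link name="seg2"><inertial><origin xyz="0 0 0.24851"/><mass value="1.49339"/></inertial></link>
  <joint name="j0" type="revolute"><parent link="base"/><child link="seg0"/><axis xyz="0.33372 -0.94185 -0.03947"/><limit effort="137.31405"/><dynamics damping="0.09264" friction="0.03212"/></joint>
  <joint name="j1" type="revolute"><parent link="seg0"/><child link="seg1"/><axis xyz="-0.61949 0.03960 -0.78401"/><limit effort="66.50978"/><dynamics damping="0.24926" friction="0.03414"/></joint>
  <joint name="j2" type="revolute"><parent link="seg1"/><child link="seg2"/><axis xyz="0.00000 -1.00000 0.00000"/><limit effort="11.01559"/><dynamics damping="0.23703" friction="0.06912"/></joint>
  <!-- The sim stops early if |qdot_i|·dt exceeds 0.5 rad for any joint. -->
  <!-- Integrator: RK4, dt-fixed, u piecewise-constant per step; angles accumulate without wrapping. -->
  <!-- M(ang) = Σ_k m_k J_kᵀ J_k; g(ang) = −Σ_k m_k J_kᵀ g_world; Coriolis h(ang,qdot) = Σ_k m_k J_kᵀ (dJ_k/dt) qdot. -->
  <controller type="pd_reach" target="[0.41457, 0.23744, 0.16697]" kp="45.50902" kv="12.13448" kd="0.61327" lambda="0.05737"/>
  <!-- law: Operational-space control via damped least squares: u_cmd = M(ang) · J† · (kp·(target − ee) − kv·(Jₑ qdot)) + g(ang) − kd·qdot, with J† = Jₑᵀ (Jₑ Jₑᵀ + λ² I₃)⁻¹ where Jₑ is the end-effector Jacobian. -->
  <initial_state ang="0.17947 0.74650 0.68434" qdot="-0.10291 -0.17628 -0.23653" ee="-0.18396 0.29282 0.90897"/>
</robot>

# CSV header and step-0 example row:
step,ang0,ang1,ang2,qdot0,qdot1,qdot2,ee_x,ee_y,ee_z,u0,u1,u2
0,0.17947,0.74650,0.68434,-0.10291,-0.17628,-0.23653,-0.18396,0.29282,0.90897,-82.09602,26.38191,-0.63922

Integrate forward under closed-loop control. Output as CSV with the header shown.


step,ang0,ang1,ang2,qdot0,qdot1,qdot2,ee_x,ee_y,ee_z,u0,u1,u2
1,0.16552,0.73271,0.70857,-1.72116,-1.59565,3.37893,-0.18041,0.29287,0.90739,-68.38363,21.63198,-2.91035
2,0.13238,0.70466,0.77346,-2.66896,-2.08743,5.20134,-0.17139,0.29428,0.90135,-53.26537,16.11770,-3.32358
3,0.08836,0.67327,0.85762,-3.18616,-2.07201,5.96964,-0.15685,0.29663,0.89223,-38.58845,10.78635,-2.87597
4,0.03862,0.64390,0.94870,-3.44403,-1.83989,6.14760,-0.13753,0.29967,0.88085,-25.93935,6.20626,-2.14765
5,-0.01385,0.61850,1.04012,-3.55508,-1.55049,6.02960,-0.11452,0.30323,0.86770,-15.72430,2.51446,-1.43427
6,-0.06736,0.59738,1.12871,-3.58371,-1.27307,5.77919,-0.08892,0.30719,0.85313,-7.69764,-0.37203,-0.85078
7,-0.12093,0.58016,1.21313,-3.56437,-1.03097,5.47849,-0.06168,0.31142,0.83734,-1.44658,-2.59717,-0.42105
8,-0.17399,0.56626,1.29293,-3.51560,-0.82822,5.16681,-0.03359,0.31579,0.82051,3.41667,-4.30015,-0.13161
9,-0.22618,0.55514,1.36810,-3.44786,-0.66192,4.86249,-0.00525,0.32018,0.80279,7.20808,-5.59700,0.04247
10,-0.27726,0.54626,1.43882,-3.36740,-0.52716,4.57374,0.02287,0.32448,0.78432,10.17304,-6.57936,0.12694
11,-0.32707,0.53920,1.50535,-3.27819,-0.41892,4.30383,0.05042,0.32859,0.76522,12.49901,-7.31809,0.14438
12,-0.37551,0.53359,1.56797,-3.18289,-0.33267,4.05359,0.07712,0.33246,0.74563,14.32864,-7.86755,0.11333
13,-0.42249,0.52914,1.62699,-3.08334,-0.26449,3.82263,0.10280,0.33601,0.72568,15.77058,-8.26943,0.04839
14,-0.46795,0.52560,1.68268,-2.98088,-0.21110,3.60996,0.12732,0.33922,0.70548,16.90782,-8.55571,-0.03915
15,-0.51186,0.52277,1.73531,-2.87649,-0.16974,3.41431,0.15060,0.34206,0.68517,17.80398,-8.75103,-0.14077
16,-0.55421,0.52048,1.78513,-2.77093,-0.13810,3.23434,0.17259,0.34452,0.66484,18.50803,-8.87445,-0.25008
17,-0.59496,0.51860,1.83236,-2.66480,-0.11427,3.06866,0.19328,0.34658,0.64460,19.05785,-8.94082,-0.36238
18,-0.63413,0.51704,1.87720,-2.55856,-0.09662,2.91599,0.21267,0.34825,0.62454,19.48286,-8.96176,-0.47427
19,-0.67170,0.51570,1.91985,-2.45262,-0.08382,2.77510,0.23078,0.34954,0.60473,19.80604,-8.94644,-0.58332
20,-0.70769,0.51453,1.96046,-2.34730,-0.07474,2.64486,0.24764,0.35047,0.58526,20.04549,-8.90215,-0.68786
21,-0.74211,0.51347,1.99920,-2.24289,-0.06845,2.52423,0.26330,0.35105,0.56618,20.21550,-8.83473,-0.78677
22,-0.77497,0.51249,2.03619,-2.13965,-0.06418,2.41228,0.27781,0.35130,0.54755,20.32751,-8.74890,-0.87936
23,-0.80630,0.51156,2.07157,-2.03780,-0.06129,2.30817,0.29123,0.35124,0.52941,20.39072,-8.64850,-0.96522
24,-0.83611,0.51067,2.10544,-1.93755,-0.05927,2.21114,0.30361,0.35090,0.51181,20.41264,-8.53668,-1.04418
25,-0.86443,0.50981,2.13790,-1.83907,-0.05770,2.12050,0.31501,0.35031,0.49476,20.39945,-8.41604,-1.11626
26,-0.89128,0.50896,2.16905,-1.74255,-0.05626,2.03566,0.32549,0.34948,0.47830,20.35631,-8.28876,-1.18155
27,-0.91671,0.50814,2.19898,-1.64813,-0.05469,1.95607,0.33511,0.34843,0.46244,20.28758,-8.15663,-1.24026
28,-0.94073,0.50735,2.22774,-1.55595,-0.05282,1.88124,0.34392,0.34720,0.44719,20.19698,-8.02116,-1.29263
29,-0.96339,0.50659,2.25541,-1.46615,-0.05049,1.81075,0.35199,0.34580,0.43257,20.08773,-7.88363,-1.33897
30,-0.98473,0.50587,2.28206,-1.37883,-0.04764,1.74420,0.35936,0.34426,0.41857,19.96266,-7.74508,-1.37959
31,-1.00477,0.50519,2.30774,-1.29409,-0.04421,1.68126,0.36609,0.34259,0.40518,19.82424,-7.60641,-1.41483
32,-1.02356,0.50457,2.33250,-1.21203,-0.04019,1.62161,0.37223,0.34081,0.39242,19.67469,-7.46835,-1.44501
33,-1.04114,0.50402,2.35640,-1.13271,-0.03559,1.56497,0.37783,0.33894,0.38026,19.51597,-7.33148,-1.47049
34,-1.05755,0.50353,2.37946,-1.05620,-0.03049,1.51110,0.38292,0.33700,0.36870,19.34985,-7.19627,-1.49160
35,-1.07284,0.50313,2.40173,-0.98256,-0.02498,1.45977,0.38755,0.33499,0.35773,19.17793,-7.06298,-1.50867
36,-1.08704,0.50281,2.42326,-0.91186,-0.01924,1.41074,0.39175,0.33294,0.34733,19.00163,-6.93177,-1.52202
37,-1.10021,0.50258,2.44406,-0.84416,-0.01349,1.36382,0.39557,0.33086,0.33749,18.82225,-6.80259,-1.53198
38,-1.11238,0.50243,2.46418,-0.77950,-0.00794,1.31881,0.39904,0.32875,0.32819,18.64095,-6.67540,-1.53887
39,-1.12361,0.50237,2.48363,-0.71789,-0.00272,1.27558,0.40219,0.32662,0.31941,18.45876,-6.55031,-1.54301
40,-1.13393,0.50238,2.50245,-0.65928,0.00223,1.23402,0.40505,0.32448,0.31114,18.27660,-6.42765,-1.54475
41,-1.14340,0.50246,2.52066,-0.60358,0.00707,1.19407,0.40765,0.32235,0.30336,18.09530,-6.30791,-1.54440
42,-1.15205,0.50262,2.53828,-0.55069,0.01199,1.15570,0.41000,0.32021,0.29604,17.91560,-6.19161,-1.54224
43,-1.15993,0.50285,2.55534,-0.50051,0.01718,1.11887,0.41214,0.31809,0.28917,17.73813,-6.07919,-1.53851
44,-1.16708,0.50316,2.57186,-0.45293,0.02281,1.08352,0.41408,0.31599,0.28273,17.56347,-5.97099,-1.53341
45,-1.17353,0.50357,2.58786,-0.40786,0.02899,1.04962,0.41585,0.31391,0.27670,17.39211,-5.86726,-1.52710
46,-1.17933,0.50406,2.60336,-0.36521,0.03575,1.01708,0.41744,0.31186,0.27105,17.22445,-5.76809,-1.51971
47,-1.18450,0.50467,2.61838,-0.32493,0.04309,0.98585,0.41889,0.30984,0.26576,17.06084,-5.67347,-1.51136
48,-1.18909,0.50538,2.63294,-0.28694,0.05094,0.95584,0.42020,0.30785,0.26083,16.90157,-5.58329,-1.50212
49,-1.19312,0.50622,2.64706,-0.25119,0.05920,0.92697,0.42139,0.30591,0.25622,16.74685,-5.49737,-1.49210
50,-1.19663,0.50718,2.66076,-0.21763,0.06777,0.89917,0.42246,0.30400,0.25192,,,


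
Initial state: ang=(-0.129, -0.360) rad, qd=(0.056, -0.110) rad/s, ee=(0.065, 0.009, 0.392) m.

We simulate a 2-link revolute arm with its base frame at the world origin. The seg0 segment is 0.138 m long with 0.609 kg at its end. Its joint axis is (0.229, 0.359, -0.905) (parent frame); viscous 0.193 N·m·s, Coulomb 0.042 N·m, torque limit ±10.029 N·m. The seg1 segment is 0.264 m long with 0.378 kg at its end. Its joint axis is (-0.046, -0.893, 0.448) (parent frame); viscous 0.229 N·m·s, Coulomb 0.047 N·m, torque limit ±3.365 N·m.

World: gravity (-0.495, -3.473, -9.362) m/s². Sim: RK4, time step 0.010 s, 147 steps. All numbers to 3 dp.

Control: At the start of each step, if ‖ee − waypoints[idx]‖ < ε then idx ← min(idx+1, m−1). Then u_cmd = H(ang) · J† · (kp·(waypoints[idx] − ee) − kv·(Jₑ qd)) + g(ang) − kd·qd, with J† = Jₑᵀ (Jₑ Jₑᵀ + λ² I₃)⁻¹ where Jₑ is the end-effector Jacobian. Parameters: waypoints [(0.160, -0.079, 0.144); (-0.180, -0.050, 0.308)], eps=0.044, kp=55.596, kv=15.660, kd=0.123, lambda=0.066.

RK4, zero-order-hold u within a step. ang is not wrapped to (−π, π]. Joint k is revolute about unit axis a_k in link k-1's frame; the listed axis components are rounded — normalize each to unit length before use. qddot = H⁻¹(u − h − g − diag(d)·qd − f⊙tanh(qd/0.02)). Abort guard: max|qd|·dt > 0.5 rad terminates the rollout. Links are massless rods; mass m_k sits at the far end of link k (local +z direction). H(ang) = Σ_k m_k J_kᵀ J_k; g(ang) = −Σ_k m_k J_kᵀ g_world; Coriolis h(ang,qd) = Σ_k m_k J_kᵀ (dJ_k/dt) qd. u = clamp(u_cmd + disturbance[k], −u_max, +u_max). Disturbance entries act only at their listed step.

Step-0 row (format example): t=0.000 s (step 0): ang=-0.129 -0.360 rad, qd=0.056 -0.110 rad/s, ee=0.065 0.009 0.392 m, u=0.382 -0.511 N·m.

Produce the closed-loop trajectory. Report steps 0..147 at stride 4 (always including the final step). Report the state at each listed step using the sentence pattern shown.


t=0.040 s (step 4): ang=-0.116 -0.377 rad, qd=0.502 -0.627 rad/s, ee=0.070 0.007 0.391 m, u=0.057 -0.162 N·m.
t=0.080 s (step 8): ang=-0.093 -0.406 rad, qd=0.629 -0.801 rad/s, ee=0.080 0.002 0.388 m, u=-0.093 -0.011 N·m.
t=0.120 s (step 12): ang=-0.068 -0.439 rad, qd=0.640 -0.859 rad/s, ee=0.091 -0.003 0.384 m, u=-0.179 0.072 N·m.
t=0.160 s (step 16): ang=-0.043 -0.474 rad, qd=0.612 -0.875 rad/s, ee=0.102 -0.009 0.380 m, u=-0.242 0.130 N·m.
t=0.200 s (step 20): ang=-0.019 -0.509 rad, qd=0.570 -0.874 rad/s, ee=0.112 -0.016 0.376 m, u=-0.294 0.179 N·m.
t=0.240 s (step 24): ang=0.003 -0.544 rad, qd=0.523 -0.865 rad/s, ee=0.121 -0.022 0.371 m, u=-0.341 0.222 N·m.
t=0.280 s (step 28): ang=0.023 -0.578 rad, qd=0.477 -0.853 rad/s, ee=0.130 -0.028 0.367 m, u=-0.384 0.262 N·m.
t=0.320 s (step 32): ang=0.041 -0.612 rad, qd=0.431 -0.838 rad/s, ee=0.139 -0.035 0.361 m, u=-0.424 0.300 N·m.
t=0.360 s (step 36): ang=0.057 -0.645 rad, qd=0.387 -0.821 rad/s, ee=0.146 -0.041 0.356 m, u=-0.461 0.335 N·m.
t=0.400 s (step 40): ang=0.072 -0.678 rad, qd=0.345 -0.803 rad/s, ee=0.153 -0.047 0.351 m, u=-0.494 0.368 N·m.
t=0.440 s (step 44): ang=0.085 -0.709 rad, qd=0.306 -0.784 rad/s, ee=0.160 -0.052 0.346 m, u=-0.525 0.399 N·m.
t=0.480 s (step 48): ang=0.097 -0.740 rad, qd=0.268 -0.765 rad/s, ee=0.165 -0.058 0.340 m, u=-0.553 0.428 N·m.
t=0.520 s (step 52): ang=0.107 -0.770 rad, qd=0.233 -0.745 rad/s, ee=0.171 -0.063 0.335 m, u=-0.578 0.455 N·m.
t=0.560 s (step 56): ang=0.115 -0.800 rad, qd=0.200 -0.725 rad/s, ee=0.176 -0.067 0.329 m, u=-0.602 0.479 N·m.
t=0.600 s (step 60): ang=0.123 -0.828 rad, qd=0.169 -0.705 rad/s, ee=0.180 -0.072 0.324 m, u=-0.623 0.502 N·m.
t=0.640 s (step 64): ang=0.129 -0.856 rad, qd=0.141 -0.685 rad/s, ee=0.184 -0.076 0.319 m, u=-0.642 0.523 N·m.
t=0.680 s (step 68): ang=0.134 -0.883 rad, qd=0.114 -0.665 rad/s, ee=0.188 -0.080 0.314 m, u=-0.659 0.543 N·m.
t=0.720 s (step 72): ang=0.138 -0.909 rad, qd=0.090 -0.646 rad/s, ee=0.191 -0.084 0.309 m, u=-0.674 0.561 N·m.
t=0.760 s (step 76): ang=0.141 -0.935 rad, qd=0.067 -0.627 rad/s, ee=0.194 -0.087 0.304 m, u=-0.688 0.578 N·m.
t=0.800 s (step 80): ang=0.143 -0.960 rad, qd=0.047 -0.608 rad/s, ee=0.197 -0.090 0.300 m, u=-0.700 0.594 N·m.
t=0.840 s (step 84): ang=0.145 -0.983 rad, qd=0.030 -0.588 rad/s, ee=0.200 -0.093 0.295 m, u=-0.712 0.608 N·m.
t=0.880 s (step 88): ang=0.146 -1.007 rad, qd=0.020 -0.567 rad/s, ee=0.202 -0.096 0.291 m, u=-0.725 0.622 N·m.
t=0.920 s (step 92): ang=0.147 -1.029 rad, qd=0.013 -0.545 rad/s, ee=0.204 -0.098 0.287 m, u=-0.739 0.635 N·m.
t=0.960 s (step 96): ang=0.147 -1.050 rad, qd=0.009 -0.523 rad/s, ee=0.206 -0.101 0.282 m, u=-0.752 0.647 N·m.
t=1.000 s (step 100): ang=0.147 -1.071 rad, qd=0.005 -0.503 rad/s, ee=0.208 -0.103 0.278 m, u=-0.765 0.659 N·m.
t=1.040 s (step 104): ang=0.147 -1.090 rad, qd=0.002 -0.483 rad/s, ee=0.210 -0.105 0.275 m, u=-0.776 0.670 N·m.
t=1.080 s (step 108): ang=0.147 -1.109 rad, qd=-0.001 -0.464 rad/s, ee=0.211 -0.107 0.271 m, u=-0.788 0.680 N·m.
t=1.120 s (step 112): ang=0.147 -1.128 rad, qd=-0.004 -0.446 rad/s, ee=0.212 -0.109 0.267 m, u=-0.798 0.690 N·m.
t=1.160 s (step 116): ang=0.147 -1.145 rad, qd=-0.007 -0.429 rad/s, ee=0.214 -0.111 0.264 m, u=-0.808 0.699 N·m.
t=1.200 s (step 120): ang=0.147 -1.162 rad, qd=-0.010 -0.412 rad/s, ee=0.215 -0.112 0.260 m, u=-0.816 0.708 N·m.
t=1.240 s (step 124): ang=0.146 -1.178 rad, qd=-0.013 -0.396 rad/s, ee=0.216 -0.114 0.257 m, u=-0.824 0.715 N·m.
t=1.280 s (step 128): ang=0.146 -1.193 rad, qd=-0.016 -0.381 rad/s, ee=0.217 -0.115 0.254 m, u=-0.832 0.723 N·m.
t=1.320 s (step 132): ang=0.145 -1.208 rad, qd=-0.019 -0.366 rad/s, ee=0.217 -0.117 0.251 m, u=-0.838 0.730 N·m.
t=1.360 s (step 136): ang=0.144 -1.223 rad, qd=-0.022 -0.352 rad/s, ee=0.218 -0.118 0.248 m, u=-0.844 0.736 N·m.
t=1.400 s (step 140): ang=0.143 -1.237 rad, qd=-0.026 -0.340 rad/s, ee=0.219 -0.119 0.246 m, u=-0.849 0.742 N·m.
t=1.440 s (step 144): ang=0.142 -1.250 rad, qd=-0.030 -0.328 rad/s, ee=0.220 -0.120 0.243 m, u=-0.853 0.747 N·m.
t=1.470 s (step 147): ang=0.141 -1.260 rad, qd=-0.034 -0.319 rad/s, ee=0.220 -0.121 0.241 m.


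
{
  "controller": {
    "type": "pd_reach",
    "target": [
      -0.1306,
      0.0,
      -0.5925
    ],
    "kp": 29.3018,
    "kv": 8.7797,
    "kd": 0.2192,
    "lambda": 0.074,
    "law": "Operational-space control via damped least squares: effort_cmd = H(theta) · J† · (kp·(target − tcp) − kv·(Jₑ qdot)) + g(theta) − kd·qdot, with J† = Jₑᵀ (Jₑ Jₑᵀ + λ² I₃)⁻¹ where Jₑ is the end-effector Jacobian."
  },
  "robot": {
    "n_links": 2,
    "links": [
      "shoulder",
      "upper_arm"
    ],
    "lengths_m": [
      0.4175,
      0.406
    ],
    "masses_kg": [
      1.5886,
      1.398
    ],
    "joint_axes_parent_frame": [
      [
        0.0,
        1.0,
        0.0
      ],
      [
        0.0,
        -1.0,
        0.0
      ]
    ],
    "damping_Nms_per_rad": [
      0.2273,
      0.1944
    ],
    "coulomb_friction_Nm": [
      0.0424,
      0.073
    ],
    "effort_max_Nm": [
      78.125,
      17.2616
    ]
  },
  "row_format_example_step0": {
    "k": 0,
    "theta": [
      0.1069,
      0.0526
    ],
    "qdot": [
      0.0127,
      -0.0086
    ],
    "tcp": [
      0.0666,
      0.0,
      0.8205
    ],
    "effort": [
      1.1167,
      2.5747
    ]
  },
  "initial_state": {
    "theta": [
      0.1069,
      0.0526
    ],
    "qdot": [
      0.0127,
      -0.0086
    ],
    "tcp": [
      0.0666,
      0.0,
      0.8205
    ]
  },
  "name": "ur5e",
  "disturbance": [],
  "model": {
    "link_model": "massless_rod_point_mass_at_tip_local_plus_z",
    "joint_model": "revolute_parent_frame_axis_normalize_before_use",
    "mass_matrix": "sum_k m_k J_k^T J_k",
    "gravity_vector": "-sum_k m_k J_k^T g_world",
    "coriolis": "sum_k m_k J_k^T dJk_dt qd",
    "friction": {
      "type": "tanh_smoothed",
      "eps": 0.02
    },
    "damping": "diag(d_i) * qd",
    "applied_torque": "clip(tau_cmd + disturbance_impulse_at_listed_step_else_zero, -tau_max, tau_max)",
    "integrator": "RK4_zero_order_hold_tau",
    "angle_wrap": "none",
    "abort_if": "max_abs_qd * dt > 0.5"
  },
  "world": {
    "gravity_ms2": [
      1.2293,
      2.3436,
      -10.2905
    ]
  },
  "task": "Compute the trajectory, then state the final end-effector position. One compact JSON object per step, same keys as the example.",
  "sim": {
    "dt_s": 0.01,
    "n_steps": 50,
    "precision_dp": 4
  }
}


{"k":1,"theta":[0.1085,0.0557],"qdot":[0.2967,0.6298],"tcp":[0.0666,0.0,0.8205],"effort":[1.8393,2.309]}
{"k":2,"theta":[0.1128,0.0651],"qdot":[0.5765,1.2428],"tcp":[0.0664,0.0,0.8204],"effort":[3.4074,2.0842]}
{"k":3,"theta":[0.1202,0.0809],"qdot":[0.8879,1.9058],"tcp":[0.066,0.0,0.8202],"effort":[5.7627,1.8814]}
{"k":4,"theta":[0.1309,0.1038],"qdot":[1.2601,2.6784],"tcp":[0.0655,0.0,0.8198],"effort":[8.8288,1.6947]}
{"k":5,"theta":[0.1458,0.1353],"qdot":[1.7168,3.6073],"tcp":[0.0649,0.0,0.819],"effort":[12.398,1.5328]}
{"k":6,"theta":[0.1658,0.177],"qdot":[2.2712,4.7163],"tcp":[0.0644,0.0,0.8178],"effort":[15.9838,1.4244]}
{"k":7,"theta":[0.1917,0.2305],"qdot":[2.9162,5.9862],"tcp":[0.0638,0.0,0.8155],"effort":[18.7509,1.4194]}
{"k":8,"theta":[0.2244,0.2973],"qdot":[3.6135,7.3328],"tcp":[0.0634,0.0,0.812],"effort":[19.7392,1.5709]}
{"k":9,"theta":[0.264,0.3771],"qdot":[4.2939,8.611],"tcp":[0.0631,0.0,0.8064],"effort":[18.4241,1.8957]}
{"k":10,"theta":[0.31,0.4687],"qdot":[4.881,9.6656],"tcp":[0.0632,0.0,0.7985],"effort":[15.1221,2.3457]}
{"k":11,"theta":[0.361,0.5692],"qdot":[5.3242,10.4019],"tcp":[0.0636,0.0,0.7878],"effort":[10.743,2.825]}
{"k":12,"theta":[0.4158,0.6754],"qdot":[5.6148,10.815],"tcp":[0.0644,0.0,0.7743],"effort":[6.1956,3.2379]}
{"k":13,"theta":[0.4727,0.7843],"qdot":[5.7749,10.963],"tcp":[0.0656,0.0,0.7582],"effort":[2.047,3.5211]}
{"k":14,"theta":[0.5308,0.8937],"qdot":[5.8373,10.9231],"tcp":[0.0672,0.0,0.7396],"effort":[-1.4728,3.649]}
{"k":15,"theta":[0.5891,1.0022],"qdot":[5.8329,10.7635],"tcp":[0.069,0.0,0.719],"effort":[-4.3372,3.6228]}
{"k":16,"theta":[0.6472,1.1086],"qdot":[5.7852,10.534],"tcp":[0.071,0.0,0.6966],"effort":[-6.6103,3.4586]}
{"k":17,"theta":[0.7046,1.2126],"qdot":[5.7107,10.268],"tcp":[0.073,0.0,0.6728],"effort":[-8.3832,3.1784]}
{"k":18,"theta":[0.7613,1.3138],"qdot":[5.6201,9.9863],"tcp":[0.0749,0.0,0.6478],"effort":[-9.7458,2.8052]}
{"k":19,"theta":[0.817,1.4122],"qdot":[5.5204,9.7013],"tcp":[0.0767,0.0,0.6219],"effort":[-10.7764,2.3607]}
{"k":20,"theta":[0.8716,1.5078],"qdot":[5.4161,9.42],"tcp":[0.0783,0.0,0.5953],"effort":[-11.5402,1.864]}
{"k":21,"theta":[0.9252,1.6005],"qdot":[5.31,9.1465],"tcp":[0.0797,0.0,0.5681],"effort":[-12.0895,1.3315]}
{"k":22,"theta":[0.9778,1.6906],"qdot":[5.2035,8.8825],"tcp":[0.0807,0.0,0.5405],"effort":[-12.4663,0.777]}
{"k":23,"theta":[1.0293,1.7782],"qdot":[5.0979,8.6289],"tcp":[0.0814,0.0,0.5126],"effort":[-12.7041,0.212]}
{"k":24,"theta":[1.0797,1.8632],"qdot":[4.9936,8.3857],"tcp":[0.0816,0.0,0.4845],"effort":[-12.8292,-0.3542]}
{"k":25,"theta":[1.1291,1.9459],"qdot":[4.8908,8.1528],"tcp":[0.0815,0.0,0.4564],"effort":[-12.8629,-0.9139]}
{"k":26,"theta":[1.1775,2.0262],"qdot":[4.7898,7.9298],"tcp":[0.081,0.0,0.4283],"effort":[-12.8215,-1.4611]}
{"k":27,"theta":[1.2249,2.1044],"qdot":[4.6903,7.7162],"tcp":[0.08,0.0,0.4004],"effort":[-12.7184,-1.9912]}
{"k":28,"theta":[1.2713,2.1805],"qdot":[4.5924,7.5114],"tcp":[0.0786,0.0,0.3726],"effort":[-12.5637,-2.5004]}
{"k":29,"theta":[1.3168,2.2547],"qdot":[4.496,7.315],"tcp":[0.0767,0.0,0.3451],"effort":[-12.3653,-2.9861]}
{"k":30,"theta":[1.3613,2.3268],"qdot":[4.4008,7.1266],"tcp":[0.0745,0.0,0.3178],"effort":[-12.129,-3.4463]}
{"k":31,"theta":[1.4048,2.3972],"qdot":[4.3068,6.9457],"tcp":[0.0718,0.0,0.2909],"effort":[-11.8588,-3.8799]}
{"k":32,"theta":[1.4474,2.4658],"qdot":[4.2141,6.7721],"tcp":[0.0687,0.0,0.2644],"effort":[-11.557,-4.286]}
{"k":33,"theta":[1.4891,2.5326],"qdot":[4.1227,6.6051],"tcp":[0.0653,0.0,0.2384],"effort":[-11.224,-4.6644]}
{"k":34,"theta":[1.5299,2.5978],"qdot":[4.0331,6.4446],"tcp":[0.0614,0.0,0.2127],"effort":[-10.8582,-5.0152]}
{"k":35,"theta":[1.5698,2.6615],"qdot":[3.9459,6.2902],"tcp":[0.0572,0.0,0.1876],"effort":[-10.4558,-5.3387]}
{"k":36,"theta":[1.6088,2.7236],"qdot":[3.8619,6.1413],"tcp":[0.0527,0.0,0.1629],"effort":[-10.0097,-5.6354]}
{"k":37,"theta":[1.6471,2.7843],"qdot":[3.7827,5.9976],"tcp":[0.0478,0.0,0.1387],"effort":[-9.5096,-5.9059]}
{"k":38,"theta":[1.6845,2.8436],"qdot":[3.7101,5.8585],"tcp":[0.0427,0.0,0.1151],"effort":[-8.9419,-6.151]}
{"k":39,"theta":[1.7213,2.9015],"qdot":[3.6467,5.7235],"tcp":[0.0374,0.0,0.092],"effort":[-8.295,-6.3715]}
{"k":40,"theta":[1.7575,2.9581],"qdot":[3.5956,5.5921],"tcp":[0.0318,0.0,0.0694],"effort":[-7.5787,-6.5682]}
{"k":41,"theta":[1.7933,3.0133],"qdot":[3.5593,5.464],"tcp":[0.0259,0.0,0.0474],"effort":[-6.8812,-6.7419]}
{"k":42,"theta":[1.8288,3.0673],"qdot":[3.5372,5.3388],"tcp":[0.0199,0.0,0.0259],"effort":[-6.4746,-6.8941]}
{"k":43,"theta":[1.8641,3.1201],"qdot":[3.5183,5.217],"tcp":[0.0136,0.0,0.005],"effort":[-6.8042,-7.0263]}
{"k":44,"theta":[1.8991,3.1717],"qdot":[3.4755,5.0997],"tcp":[0.0071,0.0,-0.0153],"effort":[-7.9974,-7.1404]}
{"k":45,"theta":[1.9334,3.2221],"qdot":[3.3779,4.9876],"tcp":[0.0004,0.0,-0.0351],"effort":[-9.4401,-7.2376]}
{"k":46,"theta":[1.9664,3.2714],"qdot":[3.2184,4.8798],"tcp":[-0.0065,0.0,-0.0543],"effort":[-10.4365,-7.3193]}
{"k":47,"theta":[1.9975,3.3197],"qdot":[3.0162,4.7743],"tcp":[-0.0135,0.0,-0.0729],"effort":[-10.8065,-7.3869]}
{"k":48,"theta":[2.0266,3.3669],"qdot":[2.7966,4.6687],"tcp":[-0.0204,0.0,-0.091],"effort":[-10.696,-7.4417]}
{"k":49,"theta":[2.0535,3.4131],"qdot":[2.5786,4.5619],"tcp":[-0.0272,0.0,-0.1087],"effort":[-10.2972,-7.4854]}
{"k":50,"theta":[2.0782,3.4582],"qdot":[2.3735,4.4531],"tcp":[-0.0337,0.0,-0.1259]}
{"summary": "final tcp position (m): -0.0337 0.0000 -0.1259"}


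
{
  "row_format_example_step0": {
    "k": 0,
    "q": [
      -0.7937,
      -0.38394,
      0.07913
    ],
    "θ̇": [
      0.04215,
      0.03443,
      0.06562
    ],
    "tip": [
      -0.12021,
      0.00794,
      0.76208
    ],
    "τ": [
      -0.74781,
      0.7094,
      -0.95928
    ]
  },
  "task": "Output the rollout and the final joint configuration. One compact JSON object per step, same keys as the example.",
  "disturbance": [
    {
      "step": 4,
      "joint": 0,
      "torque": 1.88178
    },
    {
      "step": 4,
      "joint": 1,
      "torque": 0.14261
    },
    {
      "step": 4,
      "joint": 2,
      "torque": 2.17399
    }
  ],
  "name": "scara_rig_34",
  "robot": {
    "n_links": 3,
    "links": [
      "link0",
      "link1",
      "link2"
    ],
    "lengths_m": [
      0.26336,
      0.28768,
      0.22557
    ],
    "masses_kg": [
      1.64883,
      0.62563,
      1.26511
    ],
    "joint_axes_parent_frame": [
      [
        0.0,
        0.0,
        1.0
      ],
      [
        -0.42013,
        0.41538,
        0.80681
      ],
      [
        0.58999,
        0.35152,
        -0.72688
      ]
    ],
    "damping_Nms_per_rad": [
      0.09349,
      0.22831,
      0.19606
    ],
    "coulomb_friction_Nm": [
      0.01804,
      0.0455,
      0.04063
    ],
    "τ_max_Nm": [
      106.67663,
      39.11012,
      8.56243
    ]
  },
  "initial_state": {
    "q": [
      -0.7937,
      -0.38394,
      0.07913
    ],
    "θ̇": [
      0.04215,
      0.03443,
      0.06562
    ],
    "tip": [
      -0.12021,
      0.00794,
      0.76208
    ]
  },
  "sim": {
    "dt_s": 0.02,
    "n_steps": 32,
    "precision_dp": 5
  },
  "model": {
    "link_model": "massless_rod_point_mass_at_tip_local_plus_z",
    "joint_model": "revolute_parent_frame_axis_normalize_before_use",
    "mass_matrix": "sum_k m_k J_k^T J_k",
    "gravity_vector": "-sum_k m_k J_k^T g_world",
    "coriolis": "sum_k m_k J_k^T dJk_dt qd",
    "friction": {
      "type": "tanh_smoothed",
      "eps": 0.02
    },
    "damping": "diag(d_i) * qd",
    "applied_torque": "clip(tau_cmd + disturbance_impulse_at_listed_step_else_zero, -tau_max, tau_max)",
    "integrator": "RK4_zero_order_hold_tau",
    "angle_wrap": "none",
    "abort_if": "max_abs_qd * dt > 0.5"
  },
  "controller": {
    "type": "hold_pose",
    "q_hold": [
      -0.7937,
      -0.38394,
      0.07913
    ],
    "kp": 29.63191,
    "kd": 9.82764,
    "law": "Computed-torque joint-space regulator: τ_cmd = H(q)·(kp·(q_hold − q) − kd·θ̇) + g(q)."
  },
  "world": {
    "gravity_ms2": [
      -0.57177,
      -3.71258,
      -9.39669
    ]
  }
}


{"k":1,"q":[-0.79109,-0.38377,0.07862],"\u03b8\u0307":[-0.09516,0.05157,0.15459],"tip":[-0.12014,0.00767,0.7621],"\u03c4":[-0.74002,0.72137,-0.95686]}
{"k":2,"q":[-0.78911,-0.38362,0.07819],"\u03b8\u0307":[-0.16876,0.06301,0.19772],"tip":[-0.12007,0.00748,0.76212],"\u03c4":[-0.73538,0.72419,-0.95397]}
{"k":3,"q":[-0.78784,-0.38339,0.07803],"\u03b8\u0307":[-0.19274,0.06539,0.20255],"tip":[-0.12,0.00732,0.76214],"\u03c4":[-0.73196,0.72522,-0.95088]}
{"k":4,"q":[-0.78688,-0.38315,0.07784],"\u03b8\u0307":[-0.20456,0.06574,0.20025],"tip":[-0.11992,0.00721,0.76217],"\u03c4":[1.1526,0.86831,1.22589]}
{"k":5,"q":[-0.77512,-0.38288,0.08438],"\u03b8\u0307":[1.10122,0.01376,0.67255],"tip":[-0.12047,0.00494,0.76203],"\u03c4":[-1.09611,0.73484,-1.37848]}
{"k":6,"q":[-0.75481,-0.38307,0.09494],"\u03b8\u0307":[0.84435,-0.01195,0.4617],"tip":[-0.12148,0.00115,0.76175],"\u03c4":[-1.02134,0.80128,-1.30975]}
{"k":7,"q":[-0.74001,-0.38341,0.1025],"\u03b8\u0307":[0.61636,-0.01702,0.31541],"tip":[-0.1222,-0.0016,0.76153],"\u03c4":[-0.96097,0.83979,-1.25154]}
{"k":8,"q":[-0.72945,-0.38376,0.1076],"\u03b8\u0307":[0.43287,-0.0159,0.20347],"tip":[-0.12269,-0.00352,0.76136],"\u03c4":[-0.91202,0.8633,-1.2024]}
{"k":9,"q":[-0.72219,-0.38406,0.11073],"\u03b8\u0307":[0.28946,-0.01322,0.11538],"tip":[-0.123,-0.0048,0.76126],"\u03c4":[-0.87224,0.87764,-1.16092]}
{"k":10,"q":[-0.7175,-0.38431,0.11232],"\u03b8\u0307":[0.1776,-0.01044,0.04689],"tip":[-0.12317,-0.00556,0.76119],"\u03c4":[-0.83985,0.88616,-1.12588]}
{"k":11,"q":[-0.71479,-0.3845,0.1127],"\u03b8\u0307":[0.00618,0.01139,0.07291],"tip":[-0.12324,-0.00593,0.76117],"\u03c4":[-0.81349,0.89102,-1.09957]}
{"k":12,"q":[-0.71307,-0.38479,0.11193],"\u03b8\u0307":[-0.16948,0.04056,0.14539],"tip":[-0.12326,-0.00602,0.76117],"\u03c4":[-0.79485,0.89313,-1.08166]}
{"k":13,"q":[-0.71279,-0.38492,0.11104],"\u03b8\u0307":[-0.24739,0.05218,0.15382],"tip":[-0.12323,-0.00593,0.76118],"\u03c4":[-0.78106,0.89015,-1.06533]}
{"k":14,"q":[-0.71352,-0.38494,0.11],"\u03b8\u0307":[-0.28594,0.05663,0.1428],"tip":[-0.12315,-0.0057,0.76121],"\u03c4":[-0.77004,0.88542,-1.05088]}
{"k":15,"q":[-0.71484,-0.38488,0.1087],"\u03b8\u0307":[-0.31019,0.05898,0.1311],"tip":[-0.12304,-0.00537,0.76125],"\u03c4":[-0.76103,0.87996,-1.0383]}
{"k":16,"q":[-0.71656,-0.3848,0.10718],"\u03b8\u0307":[-0.32671,0.06043,0.12204],"tip":[-0.1229,-0.00497,0.7613],"\u03c4":[-0.75363,0.87414,-1.02734]}
{"k":17,"q":[-0.71854,-0.38468,0.1055],"\u03b8\u0307":[-0.33774,0.06129,0.11561],"tip":[-0.12275,-0.00452,0.76135],"\u03c4":[-0.74752,0.86815,-1.01777]}
{"k":18,"q":[-0.72068,-0.38455,0.10372],"\u03b8\u0307":[-0.34446,0.0617,0.11131],"tip":[-0.12258,-0.00403,0.76141],"\u03c4":[-0.74248,0.86213,-1.00936]}
{"k":19,"q":[-0.72293,-0.38441,0.10186],"\u03b8\u0307":[-0.34803,0.06182,0.10888],"tip":[-0.1224,-0.00352,0.76147],"\u03c4":[-0.73831,0.85616,-1.00192]}
{"k":20,"q":[-0.72521,-0.38426,0.09997],"\u03b8\u0307":[-0.34958,0.06182,0.10821],"tip":[-0.12221,-0.00301,0.76153],"\u03c4":[-0.73485,0.85028,-0.99532]}
{"k":21,"q":[-0.72749,-0.38412,0.09807],"\u03b8\u0307":[-0.34986,0.06179,0.10911],"tip":[-0.12202,-0.0025,0.76159],"\u03c4":[-0.73194,0.84453,-0.98941]}
{"k":22,"q":[-0.72974,-0.38397,0.09619],"\u03b8\u0307":[-0.34923,0.06177,0.1112],"tip":[-0.12183,-0.00199,0.76165],"\u03c4":[-0.72948,0.83891,-0.98409]}
{"k":23,"q":[-0.73195,-0.38383,0.09434],"\u03b8\u0307":[-0.34781,0.06174,0.11409],"tip":[-0.12165,-0.00149,0.76171],"\u03c4":[-0.72739,0.83344,-0.97927]}
{"k":24,"q":[-0.7341,-0.38368,0.09253],"\u03b8\u0307":[-0.34567,0.06167,0.11743],"tip":[-0.12146,-0.00101,0.76177],"\u03c4":[-0.7256,0.82815,-0.97488]}
{"k":25,"q":[-0.73617,-0.38354,0.09078],"\u03b8\u0307":[-0.34292,0.06155,0.121],"tip":[-0.12128,-0.00054,0.76182],"\u03c4":[-0.72407,0.82305,-0.97086]}
{"k":26,"q":[-0.73816,-0.38339,0.08908],"\u03b8\u0307":[-0.33967,0.06139,0.12467],"tip":[-0.1211,-9e-05,0.76187],"\u03c4":[-0.72274,0.81816,-0.96716]}
{"k":27,"q":[-0.74006,-0.38326,0.08745],"\u03b8\u0307":[-0.33607,0.06118,0.12836],"tip":[-0.12093,0.00034,0.76193],"\u03c4":[-0.72158,0.8135,-0.96376]}
{"k":28,"q":[-0.74186,-0.38312,0.08587],"\u03b8\u0307":[-0.33225,0.06094,0.13205],"tip":[-0.12076,0.00075,0.76197],"\u03c4":[-0.72057,0.80907,-0.96062]}
{"k":29,"q":[-0.74356,-0.38299,0.08436],"\u03b8\u0307":[-0.32832,0.06067,0.13569],"tip":[-0.1206,0.00115,0.76202],"\u03c4":[-0.71967,0.80487,-0.95771]}
{"k":30,"q":[-0.74517,-0.38286,0.08291],"\u03b8\u0307":[-0.32435,0.06039,0.13927],"tip":[-0.12044,0.00152,0.76206],"\u03c4":[-0.71887,0.80091,-0.955]}
{"k":31,"q":[-0.74668,-0.38274,0.08152],"\u03b8\u0307":[-0.32042,0.0601,0.14277],"tip":[-0.12029,0.00187,0.76211],"\u03c4":[-0.71816,0.79718,-0.95248]}
{"k":32,"q":[-0.7481,-0.38262,0.08018],"\u03b8\u0307":[-0.31656,0.05981,0.14618],"tip":[-0.12015,0.0022,0.76215]}
{"summary": "final q (rad): -0.74810 -0.38262 0.08018"}
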